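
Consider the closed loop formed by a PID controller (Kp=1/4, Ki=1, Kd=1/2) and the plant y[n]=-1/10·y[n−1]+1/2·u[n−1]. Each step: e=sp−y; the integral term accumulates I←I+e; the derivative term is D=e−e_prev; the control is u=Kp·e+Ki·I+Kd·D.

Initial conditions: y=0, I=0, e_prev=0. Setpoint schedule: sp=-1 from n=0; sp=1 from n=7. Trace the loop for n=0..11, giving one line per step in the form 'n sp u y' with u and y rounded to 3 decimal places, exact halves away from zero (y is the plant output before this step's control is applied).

0 -1 -1.750 0.000
1 -1 -0.719 -0.875
2 -1 -2.337 -0.272
3 -1 -1.242 -1.141
4 -1 -2.645 -0.507
5 -1 -1.482 -1.272
6 -1 -2.745 -0.614
7 1 1.918 -1.311
8 1 -1.321 1.090
9 1 3.044 -0.770
10 1 -0.261 1.599
11 1 3.630 -0.291

(exact arithmetic carried between steps; '≈' marks a value shown rounded to 6 d.p. or computed from one; I and e_prev carry over from the previous line; the table rounds u and y to 3 d.p., halves away from zero)
n=0: y=0, sp=-1, e=sp−y=-1; I=-1, D=e−e_prev=-1; u=1/4·(-1)+1·(-1)+1/2·(-1)=-1.75; next y=-1/10·0+1/2·(-1.75)=-0.875
n=1: y=-0.875, sp=-1, e=sp−y=-0.125; I=-1.125, D=e−e_prev=0.875; u=1/4·(-0.125)+1·(-1.125)+1/2·0.875=-0.71875; next y=-1/10·(-0.875)+1/2·(-0.71875)=-0.271875
n=2: y=-0.271875, sp=-1, e=sp−y=-0.728125; I=-1.853125, D=e−e_prev=-0.603125; u=1/4·(-0.728125)+1·(-1.853125)+1/2·(-0.603125)≈-2.336719; next y=-1/10·(-0.271875)+1/2·(-2.336719)≈-1.141172
n=3: y≈-1.141172, sp=-1, e=sp−y≈0.141172; I≈-1.711953, D=e−e_prev≈0.869297; u=1/4·0.141172+1·(-1.711953)+1/2·0.869297≈-1.242012; next y=-1/10·(-1.141172)+1/2·(-1.242012)≈-0.506889
n=4: y≈-0.506889, sp=-1, e=sp−y≈-0.493111; I≈-2.205064, D=e−e_prev≈-0.634283; u=1/4·(-0.493111)+1·(-2.205064)+1/2·(-0.634283)≈-2.645484; next y=-1/10·(-0.506889)+1/2·(-2.645484)≈-1.272053
n=5: y≈-1.272053, sp=-1, e=sp−y≈0.272053; I≈-1.933011, D=e−e_prev≈0.765164; u=1/4·0.272053+1·(-1.933011)+1/2·0.765164≈-1.482416; next y=-1/10·(-1.272053)+1/2·(-1.482416)≈-0.614003
n=6: y≈-0.614003, sp=-1, e=sp−y≈-0.385997; I≈-2.319009, D=e−e_prev≈-0.658050; u=1/4·(-0.385997)+1·(-2.319009)+1/2·(-0.658050)≈-2.744533; next y=-1/10·(-0.614003)+1/2·(-2.744533)≈-1.310866
n=7: y≈-1.310866, sp=1, e=sp−y≈2.310866; I≈-0.008142, D=e−e_prev≈2.696864; u=1/4·2.310866+1·(-0.008142)+1/2·2.696864≈1.918006; next y=-1/10·(-1.310866)+1/2·1.918006≈1.090090
n=8: y≈1.090090, sp=1, e=sp−y≈-0.090090; I≈-0.098232, D=e−e_prev≈-2.400956; u=1/4·(-0.090090)+1·(-0.098232)+1/2·(-2.400956)≈-1.321233; next y=-1/10·1.090090+1/2·(-1.321233)≈-0.769625
n=9: y≈-0.769625, sp=1, e=sp−y≈1.769625; I≈1.671393, D=e−e_prev≈1.859715; u=1/4·1.769625+1·1.671393+1/2·1.859715≈3.043657; next y=-1/10·(-0.769625)+1/2·3.043657≈1.598791
n=10: y≈1.598791, sp=1, e=sp−y≈-0.598791; I≈1.072602, D=e−e_prev≈-2.368416; u=1/4·(-0.598791)+1·1.072602+1/2·(-2.368416)≈-0.261304; next y=-1/10·1.598791+1/2·(-0.261304)≈-0.290531
n=11: y≈-0.290531, sp=1, e=sp−y≈1.290531; I≈2.363133, D=e−e_prev≈1.889322; u=1/4·1.290531+1·2.363133+1/2·1.889322≈3.630427; next y=-1/10·(-0.290531)+1/2·3.630427≈1.844267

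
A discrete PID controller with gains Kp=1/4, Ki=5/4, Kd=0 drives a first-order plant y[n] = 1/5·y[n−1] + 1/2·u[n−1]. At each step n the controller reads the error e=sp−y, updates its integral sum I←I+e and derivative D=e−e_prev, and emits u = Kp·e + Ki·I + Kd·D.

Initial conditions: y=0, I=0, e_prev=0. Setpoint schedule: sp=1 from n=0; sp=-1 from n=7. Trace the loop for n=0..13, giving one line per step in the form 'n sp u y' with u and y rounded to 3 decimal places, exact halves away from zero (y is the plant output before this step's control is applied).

(exact arithmetic carried between steps; '≈' marks a value shown rounded to 6 d.p. or computed from one; I and e_prev carry over from the previous line; the table rounds u and y to 3 d.p., halves away from zero)
n=0: y=0, sp=1, e=sp−y=1; I=1, D=e−e_prev=1; u=1/4·1+5/4·1+0·1=1.5; next y=1/5·0+1/2·1.5=0.75
n=1: y=0.75, sp=1, e=sp−y=0.25; I=1.25, D=e−e_prev=-0.75; u=1/4·0.25+5/4·1.25+0·(-0.75)=1.625; next y=1/5·0.75+1/2·1.625=0.9625
n=2: y=0.9625, sp=1, e=sp−y=0.0375; I=1.2875, D=e−e_prev=-0.2125; u=1/4·0.0375+5/4·1.2875+0·(-0.2125)=1.61875; next y=1/5·0.9625+1/2·1.61875=1.001875
n=3: y=1.001875, sp=1, e=sp−y=-0.001875; I=1.285625, D=e−e_prev=-0.039375; u=1/4·(-0.001875)+5/4·1.285625+0·(-0.039375)≈1.606563; next y=1/5·1.001875+1/2·1.606563≈1.003656
n=4: y≈1.003656, sp=1, e=sp−y≈-0.003656; I≈1.281969, D=e−e_prev≈-0.001781; u=1/4·(-0.003656)+5/4·1.281969+0·(-0.001781)≈1.601547; next y=1/5·1.003656+1/2·1.601547≈1.001505
n=5: y≈1.001505, sp=1, e=sp−y≈-0.001505; I≈1.280464, D=e−e_prev≈0.002152; u=1/4·(-0.001505)+5/4·1.280464+0·0.002152≈1.600204; next y=1/5·1.001505+1/2·1.600204≈1.000403
n=6: y≈1.000403, sp=1, e=sp−y≈-0.000403; I≈1.280061, D=e−e_prev≈0.001102; u=1/4·(-0.000403)+5/4·1.280061+0·0.001102≈1.599976; next y=1/5·1.000403+1/2·1.599976≈1.000068
n=7: y≈1.000068, sp=-1, e=sp−y≈-2.000068; I≈-0.720007, D=e−e_prev≈-1.999666; u=1/4·(-2.000068)+5/4·(-0.720007)+0·(-1.999666)≈-1.400026; next y=1/5·1.000068+1/2·(-1.400026)≈-0.499999
n=8: y≈-0.499999, sp=-1, e=sp−y≈-0.500001; I≈-1.220008, D=e−e_prev≈1.500068; u=1/4·(-0.500001)+5/4·(-1.220008)+0·1.500068≈-1.650010; next y=1/5·(-0.499999)+1/2·(-1.650010)≈-0.925005
n=9: y≈-0.925005, sp=-1, e=sp−y≈-0.074995; I≈-1.295003, D=e−e_prev≈0.425005; u=1/4·(-0.074995)+5/4·(-1.295003)+0·0.425005≈-1.637503; next y=1/5·(-0.925005)+1/2·(-1.637503)≈-1.003752
n=10: y≈-1.003752, sp=-1, e=sp−y≈0.003752; I≈-1.291251, D=e−e_prev≈0.078747; u=1/4·0.003752+5/4·(-1.291251)+0·0.078747≈-1.613125; next y=1/5·(-1.003752)+1/2·(-1.613125)≈-1.007313
n=11: y≈-1.007313, sp=-1, e=sp−y≈0.007313; I≈-1.283938, D=e−e_prev≈0.003561; u=1/4·0.007313+5/4·(-1.283938)+0·0.003561≈-1.603094; next y=1/5·(-1.007313)+1/2·(-1.603094)≈-1.003009
n=12: y≈-1.003009, sp=-1, e=sp−y≈0.003009; I≈-1.280928, D=e−e_prev≈-0.004304; u=1/4·0.003009+5/4·(-1.280928)+0·(-0.004304)≈-1.600408; next y=1/5·(-1.003009)+1/2·(-1.600408)≈-1.000806
n=13: y≈-1.000806, sp=-1, e=sp−y≈0.000806; I≈-1.280122, D=e−e_prev≈-0.002204; u=1/4·0.000806+5/4·(-1.280122)+0·(-0.002204)≈-1.599951; next y=1/5·(-1.000806)+1/2·(-1.599951)≈-1.000137

0 1 1.500 0.000
1 1 1.625 0.750
2 1 1.619 0.963
3 1 1.607 1.002
4 1 1.602 1.004
5 1 1.600 1.002
6 1 1.600 1.000
7 -1 -1.400 1.000
8 -1 -1.650 -0.500
9 -1 -1.638 -0.925
10 -1 -1.613 -1.004
11 -1 -1.603 -1.007
12 -1 -1.600 -1.003
13 -1 -1.600 -1.001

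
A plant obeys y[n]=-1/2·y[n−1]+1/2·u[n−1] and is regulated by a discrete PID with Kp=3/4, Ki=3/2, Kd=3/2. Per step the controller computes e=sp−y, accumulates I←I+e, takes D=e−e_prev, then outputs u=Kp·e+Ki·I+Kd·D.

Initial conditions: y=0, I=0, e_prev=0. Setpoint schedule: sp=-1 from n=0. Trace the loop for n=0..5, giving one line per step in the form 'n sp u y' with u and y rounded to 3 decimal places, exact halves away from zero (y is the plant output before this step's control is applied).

0 -1 -3.750 0.000
1 -1 3.281 -1.875
2 -1 -14.918 2.578
3 -1 28.868 -8.748
4 -1 -79.834 18.808
5 -1 187.271 -49.321

(exact arithmetic carried between steps; '≈' marks a value shown rounded to 6 d.p. or computed from one; I and e_prev carry over from the previous line; the table rounds u and y to 3 d.p., halves away from zero)
n=0: y=0, sp=-1, e=sp−y=-1; I=-1, D=e−e_prev=-1; u=3/4·(-1)+3/2·(-1)+3/2·(-1)=-3.75; next y=-1/2·0+1/2·(-3.75)=-1.875
n=1: y=-1.875, sp=-1, e=sp−y=0.875; I=-0.125, D=e−e_prev=1.875; u=3/4·0.875+3/2·(-0.125)+3/2·1.875=3.28125; next y=-1/2·(-1.875)+1/2·3.28125=2.578125
n=2: y=2.578125, sp=-1, e=sp−y=-3.578125; I=-3.703125, D=e−e_prev=-4.453125; u=3/4·(-3.578125)+3/2·(-3.703125)+3/2·(-4.453125)≈-14.917969; next y=-1/2·2.578125+1/2·(-14.917969)≈-8.748047
n=3: y≈-8.748047, sp=-1, e=sp−y≈7.748047; I≈4.044922, D=e−e_prev≈11.326172; u=3/4·7.748047+3/2·4.044922+3/2·11.326172≈28.867676; next y=-1/2·(-8.748047)+1/2·28.867676≈18.807861
n=4: y≈18.807861, sp=-1, e=sp−y≈-19.807861; I≈-15.762939, D=e−e_prev≈-27.555908; u=3/4·(-19.807861)+3/2·(-15.762939)+3/2·(-27.555908)≈-79.834167; next y=-1/2·18.807861+1/2·(-79.834167)≈-49.321014
n=5: y≈-49.321014, sp=-1, e=sp−y≈48.321014; I≈32.558075, D=e−e_prev≈68.128876; u=3/4·48.321014+3/2·32.558075+3/2·68.128876≈187.271187; next y=-1/2·(-49.321014)+1/2·187.271187≈118.296101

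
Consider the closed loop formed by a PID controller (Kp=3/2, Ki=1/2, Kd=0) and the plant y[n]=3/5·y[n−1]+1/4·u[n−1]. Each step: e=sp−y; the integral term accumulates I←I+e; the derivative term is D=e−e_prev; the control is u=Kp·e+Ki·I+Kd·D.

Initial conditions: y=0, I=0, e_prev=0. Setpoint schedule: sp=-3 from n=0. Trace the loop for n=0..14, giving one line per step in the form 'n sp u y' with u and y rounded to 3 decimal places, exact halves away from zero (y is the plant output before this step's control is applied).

0 -3 -6.000 0.000
1 -3 -4.500 -1.500
2 -3 -4.200 -2.025
3 -3 -4.208 -2.265
4 -3 -4.283 -2.411
5 -3 -4.365 -2.517
6 -3 -4.438 -2.602
7 -3 -4.499 -2.670
8 -3 -4.551 -2.727
9 -3 -4.594 -2.774
10 -3 -4.629 -2.813
11 -3 -4.658 -2.845
12 -3 -4.683 -2.871
13 -3 -4.703 -2.894
14 -3 -4.719 -2.912

(exact arithmetic carried between steps; '≈' marks a value shown rounded to 6 d.p. or computed from one; I and e_prev carry over from the previous line; the table rounds u and y to 3 d.p., halves away from zero)
n=0: y=0, sp=-3, e=sp−y=-3; I=-3, D=e−e_prev=-3; u=3/2·(-3)+1/2·(-3)+0·(-3)=-6; next y=3/5·0+1/4·(-6)=-1.5
n=1: y=-1.5, sp=-3, e=sp−y=-1.5; I=-4.5, D=e−e_prev=1.5; u=3/2·(-1.5)+1/2·(-4.5)+0·1.5=-4.5; next y=3/5·(-1.5)+1/4·(-4.5)=-2.025
n=2: y=-2.025, sp=-3, e=sp−y=-0.975; I=-5.475, D=e−e_prev=0.525; u=3/2·(-0.975)+1/2·(-5.475)+0·0.525=-4.2; next y=3/5·(-2.025)+1/4·(-4.2)=-2.265
n=3: y=-2.265, sp=-3, e=sp−y=-0.735; I=-6.21, D=e−e_prev=0.24; u=3/2·(-0.735)+1/2·(-6.21)+0·0.24=-4.2075; next y=3/5·(-2.265)+1/4·(-4.2075)=-2.410875
n=4: y=-2.410875, sp=-3, e=sp−y=-0.589125; I=-6.799125, D=e−e_prev=0.145875; u=3/2·(-0.589125)+1/2·(-6.799125)+0·0.145875=-4.28325; next y=3/5·(-2.410875)+1/4·(-4.28325)≈-2.517338
n=5: y≈-2.517338, sp=-3, e=sp−y≈-0.482663; I≈-7.281788, D=e−e_prev≈0.106463; u=3/2·(-0.482663)+1/2·(-7.281788)+0·0.106463≈-4.364888; next y=3/5·(-2.517338)+1/4·(-4.364888)≈-2.601624
n=6: y≈-2.601624, sp=-3, e=sp−y≈-0.398376; I≈-7.680163, D=e−e_prev≈0.084287; u=3/2·(-0.398376)+1/2·(-7.680163)+0·0.084287≈-4.437645; next y=3/5·(-2.601624)+1/4·(-4.437645)≈-2.670386
n=7: y≈-2.670386, sp=-3, e=sp−y≈-0.329614; I≈-8.009777, D=e−e_prev≈0.068762; u=3/2·(-0.329614)+1/2·(-8.009777)+0·0.068762≈-4.499310; next y=3/5·(-2.670386)+1/4·(-4.499310)≈-2.727059
n=8: y≈-2.727059, sp=-3, e=sp−y≈-0.272941; I≈-8.282718, D=e−e_prev≈0.056673; u=3/2·(-0.272941)+1/2·(-8.282718)+0·0.056673≈-4.550771; next y=3/5·(-2.727059)+1/4·(-4.550771)≈-2.773928
n=9: y≈-2.773928, sp=-3, e=sp−y≈-0.226072; I≈-8.508790, D=e−e_prev≈0.046869; u=3/2·(-0.226072)+1/2·(-8.508790)+0·0.046869≈-4.593503; next y=3/5·(-2.773928)+1/4·(-4.593503)≈-2.812733
n=10: y≈-2.812733, sp=-3, e=sp−y≈-0.187267; I≈-8.696058, D=e−e_prev≈0.038805; u=3/2·(-0.187267)+1/2·(-8.696058)+0·0.038805≈-4.628930; next y=3/5·(-2.812733)+1/4·(-4.628930)≈-2.844872
n=11: y≈-2.844872, sp=-3, e=sp−y≈-0.155128; I≈-8.851186, D=e−e_prev≈0.032139; u=3/2·(-0.155128)+1/2·(-8.851186)+0·0.032139≈-4.658285; next y=3/5·(-2.844872)+1/4·(-4.658285)≈-2.871494
n=12: y≈-2.871494, sp=-3, e=sp−y≈-0.128506; I≈-8.979691, D=e−e_prev≈0.026622; u=3/2·(-0.128506)+1/2·(-8.979691)+0·0.026622≈-4.682604; next y=3/5·(-2.871494)+1/4·(-4.682604)≈-2.893548
n=13: y≈-2.893548, sp=-3, e=sp−y≈-0.106452; I≈-9.086144, D=e−e_prev≈0.022053; u=3/2·(-0.106452)+1/2·(-9.086144)+0·0.022053≈-4.702750; next y=3/5·(-2.893548)+1/4·(-4.702750)≈-2.911816
n=14: y≈-2.911816, sp=-3, e=sp−y≈-0.088184; I≈-9.174327, D=e−e_prev≈0.018269; u=3/2·(-0.088184)+1/2·(-9.174327)+0·0.018269≈-4.719439; next y=3/5·(-2.911816)+1/4·(-4.719439)≈-2.926950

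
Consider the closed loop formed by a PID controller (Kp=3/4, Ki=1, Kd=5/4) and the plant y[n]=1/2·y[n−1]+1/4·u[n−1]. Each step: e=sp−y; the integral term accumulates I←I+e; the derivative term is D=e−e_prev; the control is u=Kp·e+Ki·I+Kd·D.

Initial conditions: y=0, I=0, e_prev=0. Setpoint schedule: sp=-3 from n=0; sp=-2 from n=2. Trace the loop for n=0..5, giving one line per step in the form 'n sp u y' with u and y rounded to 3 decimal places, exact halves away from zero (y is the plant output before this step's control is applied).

0 -3 -9.000 0.000
1 -3 -1.500 -2.250
2 -2 -4.313 -1.500
3 -2 -4.141 -1.828
4 -2 -4.359 -1.949
5 -2 -4.216 -2.064

(exact arithmetic carried between steps; '≈' marks a value shown rounded to 6 d.p. or computed from one; I and e_prev carry over from the previous line; the table rounds u and y to 3 d.p., halves away from zero)
n=0: y=0, sp=-3, e=sp−y=-3; I=-3, D=e−e_prev=-3; u=3/4·(-3)+1·(-3)+5/4·(-3)=-9; next y=1/2·0+1/4·(-9)=-2.25
n=1: y=-2.25, sp=-3, e=sp−y=-0.75; I=-3.75, D=e−e_prev=2.25; u=3/4·(-0.75)+1·(-3.75)+5/4·2.25=-1.5; next y=1/2·(-2.25)+1/4·(-1.5)=-1.5
n=2: y=-1.5, sp=-2, e=sp−y=-0.5; I=-4.25, D=e−e_prev=0.25; u=3/4·(-0.5)+1·(-4.25)+5/4·0.25=-4.3125; next y=1/2·(-1.5)+1/4·(-4.3125)=-1.828125
n=3: y=-1.828125, sp=-2, e=sp−y=-0.171875; I=-4.421875, D=e−e_prev=0.328125; u=3/4·(-0.171875)+1·(-4.421875)+5/4·0.328125=-4.140625; next y=1/2·(-1.828125)+1/4·(-4.140625)≈-1.949219
n=4: y≈-1.949219, sp=-2, e=sp−y≈-0.050781; I≈-4.472656, D=e−e_prev≈0.121094; u=3/4·(-0.050781)+1·(-4.472656)+5/4·0.121094≈-4.359375; next y=1/2·(-1.949219)+1/4·(-4.359375)≈-2.064453
n=5: y≈-2.064453, sp=-2, e=sp−y≈0.064453; I≈-4.408203, D=e−e_prev≈0.115234; u=3/4·0.064453+1·(-4.408203)+5/4·0.115234≈-4.215820; next y=1/2·(-2.064453)+1/4·(-4.215820)≈-2.086182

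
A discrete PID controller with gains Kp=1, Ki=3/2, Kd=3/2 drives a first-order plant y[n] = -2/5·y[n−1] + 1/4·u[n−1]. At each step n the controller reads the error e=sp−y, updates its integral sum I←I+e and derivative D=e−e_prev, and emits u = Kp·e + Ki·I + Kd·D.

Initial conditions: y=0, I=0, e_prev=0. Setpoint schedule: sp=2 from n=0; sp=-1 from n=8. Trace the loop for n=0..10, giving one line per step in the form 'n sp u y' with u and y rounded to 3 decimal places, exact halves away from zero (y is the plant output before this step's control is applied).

(exact arithmetic carried between steps; '≈' marks a value shown rounded to 6 d.p. or computed from one; I and e_prev carry over from the previous line; the table rounds u and y to 3 d.p., halves away from zero)
n=0: y=0, sp=2, e=sp−y=2; I=2, D=e−e_prev=2; u=1·2+3/2·2+3/2·2=8; next y=-2/5·0+1/4·8=2
n=1: y=2, sp=2, e=sp−y=0; I=2, D=e−e_prev=-2; u=1·0+3/2·2+3/2·(-2)=0; next y=-2/5·2+1/4·0=-0.8
n=2: y=-0.8, sp=2, e=sp−y=2.8; I=4.8, D=e−e_prev=2.8; u=1·2.8+3/2·4.8+3/2·2.8=14.2; next y=-2/5·(-0.8)+1/4·14.2=3.87
n=3: y=3.87, sp=2, e=sp−y=-1.87; I=2.93, D=e−e_prev=-4.67; u=1·(-1.87)+3/2·2.93+3/2·(-4.67)=-4.48; next y=-2/5·3.87+1/4·(-4.48)=-2.668
n=4: y=-2.668, sp=2, e=sp−y=4.668; I=7.598, D=e−e_prev=6.538; u=1·4.668+3/2·7.598+3/2·6.538=25.872; next y=-2/5·(-2.668)+1/4·25.872=7.5352
n=5: y=7.5352, sp=2, e=sp−y=-5.5352; I=2.0628, D=e−e_prev=-10.2032; u=1·(-5.5352)+3/2·2.0628+3/2·(-10.2032)=-17.7458; next y=-2/5·7.5352+1/4·(-17.7458)=-7.45053
n=6: y=-7.45053, sp=2, e=sp−y=9.45053; I=11.51333, D=e−e_prev=14.98573; u=1·9.45053+3/2·11.51333+3/2·14.98573=49.19912; next y=-2/5·(-7.45053)+1/4·49.19912=15.279992
n=7: y=15.279992, sp=2, e=sp−y=-13.279992; I=-1.766662, D=e−e_prev=-22.730522; u=1·(-13.279992)+3/2·(-1.766662)+3/2·(-22.730522)=-50.025768; next y=-2/5·15.279992+1/4·(-50.025768)≈-18.618439
n=8: y≈-18.618439, sp=-1, e=sp−y≈17.618439; I≈15.851777, D=e−e_prev≈30.898431; u=1·17.618439+3/2·15.851777+3/2·30.898431≈87.743750; next y=-2/5·(-18.618439)+1/4·87.743750≈29.383313
n=9: y≈29.383313, sp=-1, e=sp−y≈-30.383313; I≈-14.531536, D=e−e_prev≈-48.001752; u=1·(-30.383313)+3/2·(-14.531536)+3/2·(-48.001752)≈-124.183245; next y=-2/5·29.383313+1/4·(-124.183245)≈-42.799137
n=10: y≈-42.799137, sp=-1, e=sp−y≈41.799137; I≈27.267600, D=e−e_prev≈72.182450; u=1·41.799137+3/2·27.267600+3/2·72.182450≈190.974211; next y=-2/5·(-42.799137)+1/4·190.974211≈64.863207

0 2 8.000 0.000
1 2 0.000 2.000
2 2 14.200 -0.800
3 2 -4.480 3.870
4 2 25.872 -2.668
5 2 -17.746 7.535
6 2 49.199 -7.451
7 2 -50.026 15.280
8 -1 87.744 -18.618
9 -1 -124.183 29.383
10 -1 190.974 -42.799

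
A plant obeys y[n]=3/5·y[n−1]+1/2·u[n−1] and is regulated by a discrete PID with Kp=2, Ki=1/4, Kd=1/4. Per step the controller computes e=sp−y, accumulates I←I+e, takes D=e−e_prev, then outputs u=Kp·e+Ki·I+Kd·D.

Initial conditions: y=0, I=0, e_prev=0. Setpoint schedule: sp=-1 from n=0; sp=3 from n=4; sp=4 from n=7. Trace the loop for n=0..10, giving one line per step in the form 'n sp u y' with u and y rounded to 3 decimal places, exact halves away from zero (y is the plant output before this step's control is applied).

0 -1 -2.500 0.000
1 -1 0.625 -1.250
2 -1 -1.656 -0.438
3 -1 0.039 -1.091
4 3 8.759 -0.635
5 3 -2.802 3.999
6 3 5.608 0.998
7 4 1.847 3.403
8 4 3.442 2.965
9 4 2.254 3.500
10 4 3.195 3.227

(exact arithmetic carried between steps; '≈' marks a value shown rounded to 6 d.p. or computed from one; I and e_prev carry over from the previous line; the table rounds u and y to 3 d.p., halves away from zero)
n=0: y=0, sp=-1, e=sp−y=-1; I=-1, D=e−e_prev=-1; u=2·(-1)+1/4·(-1)+1/4·(-1)=-2.5; next y=3/5·0+1/2·(-2.5)=-1.25
n=1: y=-1.25, sp=-1, e=sp−y=0.25; I=-0.75, D=e−e_prev=1.25; u=2·0.25+1/4·(-0.75)+1/4·1.25=0.625; next y=3/5·(-1.25)+1/2·0.625=-0.4375
n=2: y=-0.4375, sp=-1, e=sp−y=-0.5625; I=-1.3125, D=e−e_prev=-0.8125; u=2·(-0.5625)+1/4·(-1.3125)+1/4·(-0.8125)=-1.65625; next y=3/5·(-0.4375)+1/2·(-1.65625)=-1.090625
n=3: y=-1.090625, sp=-1, e=sp−y=0.090625; I=-1.221875, D=e−e_prev=0.653125; u=2·0.090625+1/4·(-1.221875)+1/4·0.653125≈0.039063; next y=3/5·(-1.090625)+1/2·0.039063≈-0.634844
n=4: y≈-0.634844, sp=3, e=sp−y≈3.634844; I≈2.412969, D=e−e_prev≈3.544219; u=2·3.634844+1/4·2.412969+1/4·3.544219≈8.758984; next y=3/5·(-0.634844)+1/2·8.758984≈3.998586
n=5: y≈3.998586, sp=3, e=sp−y≈-0.998586; I≈1.414383, D=e−e_prev≈-4.633430; u=2·(-0.998586)+1/4·1.414383+1/4·(-4.633430)≈-2.801934; next y=3/5·3.998586+1/2·(-2.801934)≈0.998185
n=6: y≈0.998185, sp=3, e=sp−y≈2.001815; I≈3.416198, D=e−e_prev≈3.000401; u=2·2.001815+1/4·3.416198+1/4·3.000401≈5.607780; next y=3/5·0.998185+1/2·5.607780≈3.402801
n=7: y≈3.402801, sp=4, e=sp−y≈0.597199; I≈4.013397, D=e−e_prev≈-1.404616; u=2·0.597199+1/4·4.013397+1/4·(-1.404616)≈1.846593; next y=3/5·3.402801+1/2·1.846593≈2.964977
n=8: y≈2.964977, sp=4, e=sp−y≈1.035023; I≈5.048420, D=e−e_prev≈0.437824; u=2·1.035023+1/4·5.048420+1/4·0.437824≈3.441607; next y=3/5·2.964977+1/2·3.441607≈3.499790
n=9: y≈3.499790, sp=4, e=sp−y≈0.500210; I≈5.548630, D=e−e_prev≈-0.534812; u=2·0.500210+1/4·5.548630+1/4·(-0.534812)≈2.253875; next y=3/5·3.499790+1/2·2.253875≈3.226811
n=10: y≈3.226811, sp=4, e=sp−y≈0.773189; I≈6.321819, D=e−e_prev≈0.272978; u=2·0.773189+1/4·6.321819+1/4·0.272978≈3.195076; next y=3/5·3.226811+1/2·3.195076≈3.533625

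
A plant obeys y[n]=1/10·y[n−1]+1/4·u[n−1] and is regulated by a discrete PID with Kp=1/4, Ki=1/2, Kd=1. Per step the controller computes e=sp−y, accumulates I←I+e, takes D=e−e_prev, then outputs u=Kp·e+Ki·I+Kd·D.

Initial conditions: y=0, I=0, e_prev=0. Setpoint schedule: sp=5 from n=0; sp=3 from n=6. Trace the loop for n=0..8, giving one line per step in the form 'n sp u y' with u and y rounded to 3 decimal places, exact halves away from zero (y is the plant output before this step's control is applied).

(exact arithmetic carried between steps; '≈' marks a value shown rounded to 6 d.p. or computed from one; I and e_prev carry over from the previous line; the table rounds u and y to 3 d.p., halves away from zero)
n=0: y=0, sp=5, e=sp−y=5; I=5, D=e−e_prev=5; u=1/4·5+1/2·5+1·5=8.75; next y=1/10·0+1/4·8.75=2.1875
n=1: y=2.1875, sp=5, e=sp−y=2.8125; I=7.8125, D=e−e_prev=-2.1875; u=1/4·2.8125+1/2·7.8125+1·(-2.1875)=2.421875; next y=1/10·2.1875+1/4·2.421875≈0.824219
n=2: y≈0.824219, sp=5, e=sp−y≈4.175781; I≈11.988281, D=e−e_prev≈1.363281; u=1/4·4.175781+1/2·11.988281+1·1.363281≈8.401367; next y=1/10·0.824219+1/4·8.401367≈2.182764
n=3: y≈2.182764, sp=5, e=sp−y≈2.817236; I≈14.805518, D=e−e_prev≈-1.358545; u=1/4·2.817236+1/2·14.805518+1·(-1.358545)≈6.748523; next y=1/10·2.182764+1/4·6.748523≈1.905407
n=4: y≈1.905407, sp=5, e=sp−y≈3.094593; I≈17.900110, D=e−e_prev≈0.277357; u=1/4·3.094593+1/2·17.900110+1·0.277357≈10.001060; next y=1/10·1.905407+1/4·10.001060≈2.690806
n=5: y≈2.690806, sp=5, e=sp−y≈2.309194; I≈20.209305, D=e−e_prev≈-0.785399; u=1/4·2.309194+1/2·20.209305+1·(-0.785399)≈9.896552; next y=1/10·2.690806+1/4·9.896552≈2.743219
n=6: y≈2.743219, sp=3, e=sp−y≈0.256781; I≈20.466086, D=e−e_prev≈-2.052413; u=1/4·0.256781+1/2·20.466086+1·(-2.052413)≈8.244825; next y=1/10·2.743219+1/4·8.244825≈2.335528
n=7: y≈2.335528, sp=3, e=sp−y≈0.664472; I≈21.130558, D=e−e_prev≈0.407690; u=1/4·0.664472+1/2·21.130558+1·0.407690≈11.139087; next y=1/10·2.335528+1/4·11.139087≈3.018325
n=8: y≈3.018325, sp=3, e=sp−y≈-0.018325; I≈21.112233, D=e−e_prev≈-0.682796; u=1/4·(-0.018325)+1/2·21.112233+1·(-0.682796)≈9.868739; next y=1/10·3.018325+1/4·9.868739≈2.769017

0 5 8.750 0.000
1 5 2.422 2.188
2 5 8.401 0.824
3 5 6.749 2.183
4 5 10.001 1.905
5 5 9.897 2.691
6 3 8.245 2.743
7 3 11.139 2.336
8 3 9.869 3.018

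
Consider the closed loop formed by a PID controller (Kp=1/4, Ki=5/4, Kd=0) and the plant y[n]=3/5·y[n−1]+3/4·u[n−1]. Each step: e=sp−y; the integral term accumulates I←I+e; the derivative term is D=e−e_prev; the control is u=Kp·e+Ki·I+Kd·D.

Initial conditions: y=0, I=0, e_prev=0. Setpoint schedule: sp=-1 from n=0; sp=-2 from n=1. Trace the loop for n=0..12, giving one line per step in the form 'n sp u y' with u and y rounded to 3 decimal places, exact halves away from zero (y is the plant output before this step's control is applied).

0 -1 -1.500 0.000
1 -2 -2.563 -1.125
2 -2 -1.448 -2.597
3 -2 -0.631 -2.644
4 -2 -0.702 -2.060
5 -2 -1.073 -1.763
6 -2 -1.220 -1.863
7 -2 -1.137 -2.033
8 -2 -1.037 -2.072
9 -2 -1.023 -2.021
10 -2 -1.059 -1.980
11 -2 -1.081 -1.982
12 -2 -1.077 -2.000

(exact arithmetic carried between steps; '≈' marks a value shown rounded to 6 d.p. or computed from one; I and e_prev carry over from the previous line; the table rounds u and y to 3 d.p., halves away from zero)
n=0: y=0, sp=-1, e=sp−y=-1; I=-1, D=e−e_prev=-1; u=1/4·(-1)+5/4·(-1)+0·(-1)=-1.5; next y=3/5·0+3/4·(-1.5)=-1.125
n=1: y=-1.125, sp=-2, e=sp−y=-0.875; I=-1.875, D=e−e_prev=0.125; u=1/4·(-0.875)+5/4·(-1.875)+0·0.125=-2.5625; next y=3/5·(-1.125)+3/4·(-2.5625)=-2.596875
n=2: y=-2.596875, sp=-2, e=sp−y=0.596875; I=-1.278125, D=e−e_prev=1.471875; u=1/4·0.596875+5/4·(-1.278125)+0·1.471875≈-1.448438; next y=3/5·(-2.596875)+3/4·(-1.448438)≈-2.644453
n=3: y≈-2.644453, sp=-2, e=sp−y≈0.644453; I≈-0.633672, D=e−e_prev≈0.047578; u=1/4·0.644453+5/4·(-0.633672)+0·0.047578≈-0.630977; next y=3/5·(-2.644453)+3/4·(-0.630977)≈-2.059904
n=4: y≈-2.059904, sp=-2, e=sp−y≈0.059904; I≈-0.573768, D=e−e_prev≈-0.584549; u=1/4·0.059904+5/4·(-0.573768)+0·(-0.584549)≈-0.702233; next y=3/5·(-2.059904)+3/4·(-0.702233)≈-1.762618
n=5: y≈-1.762618, sp=-2, e=sp−y≈-0.237382; I≈-0.811150, D=e−e_prev≈-0.297287; u=1/4·(-0.237382)+5/4·(-0.811150)+0·(-0.297287)≈-1.073283; next y=3/5·(-1.762618)+3/4·(-1.073283)≈-1.862533
n=6: y≈-1.862533, sp=-2, e=sp−y≈-0.137467; I≈-0.948617, D=e−e_prev≈0.099915; u=1/4·(-0.137467)+5/4·(-0.948617)+0·0.099915≈-1.220138; next y=3/5·(-1.862533)+3/4·(-1.220138)≈-2.032623
n=7: y≈-2.032623, sp=-2, e=sp−y≈0.032623; I≈-0.915994, D=e−e_prev≈0.170090; u=1/4·0.032623+5/4·(-0.915994)+0·0.170090≈-1.136836; next y=3/5·(-2.032623)+3/4·(-1.136836)≈-2.072201
n=8: y≈-2.072201, sp=-2, e=sp−y≈0.072201; I≈-0.843792, D=e−e_prev≈0.039578; u=1/4·0.072201+5/4·(-0.843792)+0·0.039578≈-1.036690; next y=3/5·(-2.072201)+3/4·(-1.036690)≈-2.020838
n=9: y≈-2.020838, sp=-2, e=sp−y≈0.020838; I≈-0.822954, D=e−e_prev≈-0.051363; u=1/4·0.020838+5/4·(-0.822954)+0·(-0.051363)≈-1.023483; next y=3/5·(-2.020838)+3/4·(-1.023483)≈-1.980115
n=10: y≈-1.980115, sp=-2, e=sp−y≈-0.019885; I≈-0.842839, D=e−e_prev≈-0.040723; u=1/4·(-0.019885)+5/4·(-0.842839)+0·(-0.040723)≈-1.058520; next y=3/5·(-1.980115)+3/4·(-1.058520)≈-1.981959
n=11: y≈-1.981959, sp=-2, e=sp−y≈-0.018041; I≈-0.860880, D=e−e_prev≈0.001844; u=1/4·(-0.018041)+5/4·(-0.860880)+0·0.001844≈-1.080610; next y=3/5·(-1.981959)+3/4·(-1.080610)≈-1.999633
n=12: y≈-1.999633, sp=-2, e=sp−y≈-0.000367; I≈-0.861247, D=e−e_prev≈0.017674; u=1/4·(-0.000367)+5/4·(-0.861247)+0·0.017674≈-1.076650; next y=3/5·(-1.999633)+3/4·(-1.076650)≈-2.007268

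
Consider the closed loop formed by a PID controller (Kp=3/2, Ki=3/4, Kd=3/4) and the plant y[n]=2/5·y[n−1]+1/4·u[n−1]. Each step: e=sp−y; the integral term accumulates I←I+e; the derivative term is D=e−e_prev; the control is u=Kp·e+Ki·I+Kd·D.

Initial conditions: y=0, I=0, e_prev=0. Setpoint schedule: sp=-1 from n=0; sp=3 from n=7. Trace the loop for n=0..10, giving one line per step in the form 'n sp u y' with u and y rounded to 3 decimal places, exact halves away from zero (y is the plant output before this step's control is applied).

(exact arithmetic carried between steps; '≈' marks a value shown rounded to 6 d.p. or computed from one; I and e_prev carry over from the previous line; the table rounds u and y to 3 d.p., halves away from zero)
n=0: y=0, sp=-1, e=sp−y=-1; I=-1, D=e−e_prev=-1; u=3/2·(-1)+3/4·(-1)+3/4·(-1)=-3; next y=2/5·0+1/4·(-3)=-0.75
n=1: y=-0.75, sp=-1, e=sp−y=-0.25; I=-1.25, D=e−e_prev=0.75; u=3/2·(-0.25)+3/4·(-1.25)+3/4·0.75=-0.75; next y=2/5·(-0.75)+1/4·(-0.75)=-0.4875
n=2: y=-0.4875, sp=-1, e=sp−y=-0.5125; I=-1.7625, D=e−e_prev=-0.2625; u=3/2·(-0.5125)+3/4·(-1.7625)+3/4·(-0.2625)=-2.2875; next y=2/5·(-0.4875)+1/4·(-2.2875)=-0.766875
n=3: y=-0.766875, sp=-1, e=sp−y=-0.233125; I=-1.995625, D=e−e_prev=0.279375; u=3/2·(-0.233125)+3/4·(-1.995625)+3/4·0.279375=-1.636875; next y=2/5·(-0.766875)+1/4·(-1.636875)≈-0.715969
n=4: y≈-0.715969, sp=-1, e=sp−y≈-0.284031; I≈-2.279656, D=e−e_prev≈-0.050906; u=3/2·(-0.284031)+3/4·(-2.279656)+3/4·(-0.050906)≈-2.173969; next y=2/5·(-0.715969)+1/4·(-2.173969)≈-0.829880
n=5: y≈-0.829880, sp=-1, e=sp−y≈-0.170120; I≈-2.449777, D=e−e_prev≈0.113911; u=3/2·(-0.170120)+3/4·(-2.449777)+3/4·0.113911≈-2.007080; next y=2/5·(-0.829880)+1/4·(-2.007080)≈-0.833722
n=6: y≈-0.833722, sp=-1, e=sp−y≈-0.166278; I≈-2.616055, D=e−e_prev≈0.003842; u=3/2·(-0.166278)+3/4·(-2.616055)+3/4·0.003842≈-2.208577; next y=2/5·(-0.833722)+1/4·(-2.208577)≈-0.885633
n=7: y≈-0.885633, sp=3, e=sp−y≈3.885633; I≈1.269578, D=e−e_prev≈4.051911; u=3/2·3.885633+3/4·1.269578+3/4·4.051911≈9.819566; next y=2/5·(-0.885633)+1/4·9.819566≈2.100638
n=8: y≈2.100638, sp=3, e=sp−y≈0.899362; I≈2.168940, D=e−e_prev≈-2.986271; u=3/2·0.899362+3/4·2.168940+3/4·(-2.986271)≈0.736044; next y=2/5·2.100638+1/4·0.736044≈1.024266
n=9: y≈1.024266, sp=3, e=sp−y≈1.975734; I≈4.144673, D=e−e_prev≈1.076372; u=3/2·1.975734+3/4·4.144673+3/4·1.076372≈6.879385; next y=2/5·1.024266+1/4·6.879385≈2.129553
n=10: y≈2.129553, sp=3, e=sp−y≈0.870447; I≈5.015121, D=e−e_prev≈-1.105286; u=3/2·0.870447+3/4·5.015121+3/4·(-1.105286)≈4.238047; next y=2/5·2.129553+1/4·4.238047≈1.911333

0 -1 -3.000 0.000
1 -1 -0.750 -0.750
2 -1 -2.288 -0.488
3 -1 -1.637 -0.767
4 -1 -2.174 -0.716
5 -1 -2.007 -0.830
6 -1 -2.209 -0.834
7 3 9.820 -0.886
8 3 0.736 2.101
9 3 6.879 1.024
10 3 4.238 2.130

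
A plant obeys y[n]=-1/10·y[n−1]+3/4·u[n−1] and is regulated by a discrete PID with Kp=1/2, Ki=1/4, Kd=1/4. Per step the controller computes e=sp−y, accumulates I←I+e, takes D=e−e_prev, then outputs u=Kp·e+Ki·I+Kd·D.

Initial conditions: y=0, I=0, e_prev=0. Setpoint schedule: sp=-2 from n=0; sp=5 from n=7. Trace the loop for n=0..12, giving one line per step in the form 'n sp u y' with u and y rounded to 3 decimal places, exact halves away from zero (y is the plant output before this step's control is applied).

(exact arithmetic carried between steps; '≈' marks a value shown rounded to 6 d.p. or computed from one; I and e_prev carry over from the previous line; the table rounds u and y to 3 d.p., halves away from zero)
n=0: y=0, sp=-2, e=sp−y=-2; I=-2, D=e−e_prev=-2; u=1/2·(-2)+1/4·(-2)+1/4·(-2)=-2; next y=-1/10·0+3/4·(-2)=-1.5
n=1: y=-1.5, sp=-2, e=sp−y=-0.5; I=-2.5, D=e−e_prev=1.5; u=1/2·(-0.5)+1/4·(-2.5)+1/4·1.5=-0.5; next y=-1/10·(-1.5)+3/4·(-0.5)=-0.225
n=2: y=-0.225, sp=-2, e=sp−y=-1.775; I=-4.275, D=e−e_prev=-1.275; u=1/2·(-1.775)+1/4·(-4.275)+1/4·(-1.275)=-2.275; next y=-1/10·(-0.225)+3/4·(-2.275)=-1.68375
n=3: y=-1.68375, sp=-2, e=sp−y=-0.31625; I=-4.59125, D=e−e_prev=1.45875; u=1/2·(-0.31625)+1/4·(-4.59125)+1/4·1.45875=-0.94125; next y=-1/10·(-1.68375)+3/4·(-0.94125)≈-0.537563
n=4: y≈-0.537563, sp=-2, e=sp−y≈-1.462438; I≈-6.053688, D=e−e_prev≈-1.146188; u=1/2·(-1.462438)+1/4·(-6.053688)+1/4·(-1.146188)≈-2.531188; next y=-1/10·(-0.537563)+3/4·(-2.531188)≈-1.844634
n=5: y≈-1.844634, sp=-2, e=sp−y≈-0.155366; I≈-6.209053, D=e−e_prev≈1.307072; u=1/2·(-0.155366)+1/4·(-6.209053)+1/4·1.307072≈-1.303178; next y=-1/10·(-1.844634)+3/4·(-1.303178)≈-0.792920
n=6: y≈-0.792920, sp=-2, e=sp−y≈-1.207080; I≈-7.416133, D=e−e_prev≈-1.051714; u=1/2·(-1.207080)+1/4·(-7.416133)+1/4·(-1.051714)≈-2.720502; next y=-1/10·(-0.792920)+3/4·(-2.720502)≈-1.961084
n=7: y≈-1.961084, sp=5, e=sp−y≈6.961084; I≈-0.455049, D=e−e_prev≈8.168164; u=1/2·6.961084+1/4·(-0.455049)+1/4·8.168164≈5.408821; next y=-1/10·(-1.961084)+3/4·5.408821≈4.252724
n=8: y≈4.252724, sp=5, e=sp−y≈0.747276; I≈0.292227, D=e−e_prev≈-6.213808; u=1/2·0.747276+1/4·0.292227+1/4·(-6.213808)≈-1.106757; next y=-1/10·4.252724+3/4·(-1.106757)≈-1.255340
n=9: y≈-1.255340, sp=5, e=sp−y≈6.255340; I≈6.547568, D=e−e_prev≈5.508065; u=1/2·6.255340+1/4·6.547568+1/4·5.508065≈6.141578; next y=-1/10·(-1.255340)+3/4·6.141578≈4.731718
n=10: y≈4.731718, sp=5, e=sp−y≈0.268282; I≈6.815850, D=e−e_prev≈-5.987058; u=1/2·0.268282+1/4·6.815850+1/4·(-5.987058)≈0.341339; next y=-1/10·4.731718+3/4·0.341339≈-0.217168
n=11: y≈-0.217168, sp=5, e=sp−y≈5.217168; I≈12.033017, D=e−e_prev≈4.948885; u=1/2·5.217168+1/4·12.033017+1/4·4.948885≈6.854059; next y=-1/10·(-0.217168)+3/4·6.854059≈5.162261
n=12: y≈5.162261, sp=5, e=sp−y≈-0.162261; I≈11.870756, D=e−e_prev≈-5.379429; u=1/2·(-0.162261)+1/4·11.870756+1/4·(-5.379429)≈1.541701; next y=-1/10·5.162261+3/4·1.541701≈0.640050

0 -2 -2.000 0.000
1 -2 -0.500 -1.500
2 -2 -2.275 -0.225
3 -2 -0.941 -1.684
4 -2 -2.531 -0.538
5 -2 -1.303 -1.845
6 -2 -2.721 -0.793
7 5 5.409 -1.961
8 5 -1.107 4.253
9 5 6.142 -1.255
10 5 0.341 4.732
11 5 6.854 -0.217
12 5 1.542 5.162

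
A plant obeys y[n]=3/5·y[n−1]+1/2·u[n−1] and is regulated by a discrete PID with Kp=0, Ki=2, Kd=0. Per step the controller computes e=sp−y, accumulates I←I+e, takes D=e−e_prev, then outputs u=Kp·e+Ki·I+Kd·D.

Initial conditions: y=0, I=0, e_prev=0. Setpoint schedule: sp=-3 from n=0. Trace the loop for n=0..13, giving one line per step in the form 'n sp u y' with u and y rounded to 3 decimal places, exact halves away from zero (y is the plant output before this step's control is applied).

0 -3 -6.000 0.000
1 -3 -6.000 -3.000
2 -3 -2.400 -4.800
3 -3 -0.240 -4.080
4 -3 -1.104 -2.568
5 -3 -2.918 -2.093
6 -3 -3.489 -2.715
7 -3 -2.742 -3.373
8 -3 -1.952 -3.395
9 -3 -1.926 -3.013
10 -3 -2.384 -2.771
11 -3 -2.675 -2.855
12 -3 -2.574 -3.050
13 -3 -2.340 -3.117

(exact arithmetic carried between steps; '≈' marks a value shown rounded to 6 d.p. or computed from one; I and e_prev carry over from the previous line; the table rounds u and y to 3 d.p., halves away from zero)
n=0: y=0, sp=-3, e=sp−y=-3; I=-3, D=e−e_prev=-3; u=0·(-3)+2·(-3)+0·(-3)=-6; next y=3/5·0+1/2·(-6)=-3
n=1: y=-3, sp=-3, e=sp−y=0; I=-3, D=e−e_prev=3; u=0·0+2·(-3)+0·3=-6; next y=3/5·(-3)+1/2·(-6)=-4.8
n=2: y=-4.8, sp=-3, e=sp−y=1.8; I=-1.2, D=e−e_prev=1.8; u=0·1.8+2·(-1.2)+0·1.8=-2.4; next y=3/5·(-4.8)+1/2·(-2.4)=-4.08
n=3: y=-4.08, sp=-3, e=sp−y=1.08; I=-0.12, D=e−e_prev=-0.72; u=0·1.08+2·(-0.12)+0·(-0.72)=-0.24; next y=3/5·(-4.08)+1/2·(-0.24)=-2.568
n=4: y=-2.568, sp=-3, e=sp−y=-0.432; I=-0.552, D=e−e_prev=-1.512; u=0·(-0.432)+2·(-0.552)+0·(-1.512)=-1.104; next y=3/5·(-2.568)+1/2·(-1.104)=-2.0928
n=5: y=-2.0928, sp=-3, e=sp−y=-0.9072; I=-1.4592, D=e−e_prev=-0.4752; u=0·(-0.9072)+2·(-1.4592)+0·(-0.4752)=-2.9184; next y=3/5·(-2.0928)+1/2·(-2.9184)=-2.71488
n=6: y=-2.71488, sp=-3, e=sp−y=-0.28512; I=-1.74432, D=e−e_prev=0.62208; u=0·(-0.28512)+2·(-1.74432)+0·0.62208=-3.48864; next y=3/5·(-2.71488)+1/2·(-3.48864)=-3.373248
n=7: y=-3.373248, sp=-3, e=sp−y=0.373248; I=-1.371072, D=e−e_prev=0.658368; u=0·0.373248+2·(-1.371072)+0·0.658368=-2.742144; next y=3/5·(-3.373248)+1/2·(-2.742144)≈-3.395021
n=8: y≈-3.395021, sp=-3, e=sp−y≈0.395021; I≈-0.976051, D=e−e_prev≈0.021773; u=0·0.395021+2·(-0.976051)+0·0.021773≈-1.952102; next y=3/5·(-3.395021)+1/2·(-1.952102)≈-3.013064
n=9: y≈-3.013064, sp=-3, e=sp−y≈0.013064; I≈-0.962988, D=e−e_prev≈-0.381957; u=0·0.013064+2·(-0.962988)+0·(-0.381957)≈-1.925975; next y=3/5·(-3.013064)+1/2·(-1.925975)≈-2.770826
n=10: y≈-2.770826, sp=-3, e=sp−y≈-0.229174; I≈-1.192162, D=e−e_prev≈-0.242238; u=0·(-0.229174)+2·(-1.192162)+0·(-0.242238)≈-2.384324; next y=3/5·(-2.770826)+1/2·(-2.384324)≈-2.854657
n=11: y≈-2.854657, sp=-3, e=sp−y≈-0.145343; I≈-1.337505, D=e−e_prev≈0.083832; u=0·(-0.145343)+2·(-1.337505)+0·0.083832≈-2.675009; next y=3/5·(-2.854657)+1/2·(-2.675009)≈-3.050299
n=12: y≈-3.050299, sp=-3, e=sp−y≈0.050299; I≈-1.287206, D=e−e_prev≈0.195642; u=0·0.050299+2·(-1.287206)+0·0.195642≈-2.574411; next y=3/5·(-3.050299)+1/2·(-2.574411)≈-3.117385
n=13: y≈-3.117385, sp=-3, e=sp−y≈0.117385; I≈-1.169821, D=e−e_prev≈0.067086; u=0·0.117385+2·(-1.169821)+0·0.067086≈-2.339641; next y=3/5·(-3.117385)+1/2·(-2.339641)≈-3.040252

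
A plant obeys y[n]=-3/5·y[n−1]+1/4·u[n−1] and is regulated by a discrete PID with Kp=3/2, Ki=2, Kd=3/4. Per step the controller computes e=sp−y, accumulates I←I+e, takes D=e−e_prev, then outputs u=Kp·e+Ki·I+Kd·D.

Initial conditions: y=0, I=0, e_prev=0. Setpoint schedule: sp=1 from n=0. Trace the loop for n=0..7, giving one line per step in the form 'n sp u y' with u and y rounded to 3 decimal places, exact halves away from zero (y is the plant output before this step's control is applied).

(exact arithmetic carried between steps; '≈' marks a value shown rounded to 6 d.p. or computed from one; I and e_prev carry over from the previous line; the table rounds u and y to 3 d.p., halves away from zero)
n=0: y=0, sp=1, e=sp−y=1; I=1, D=e−e_prev=1; u=3/2·1+2·1+3/4·1=4.25; next y=-3/5·0+1/4·4.25=1.0625
n=1: y=1.0625, sp=1, e=sp−y=-0.0625; I=0.9375, D=e−e_prev=-1.0625; u=3/2·(-0.0625)+2·0.9375+3/4·(-1.0625)=0.984375; next y=-3/5·1.0625+1/4·0.984375≈-0.391406
n=2: y≈-0.391406, sp=1, e=sp−y≈1.391406; I≈2.328906, D=e−e_prev≈1.453906; u=3/2·1.391406+2·2.328906+3/4·1.453906≈7.835352; next y=-3/5·(-0.391406)+1/4·7.835352≈2.193682
n=3: y≈2.193682, sp=1, e=sp−y≈-1.193682; I≈1.135225, D=e−e_prev≈-2.585088; u=3/2·(-1.193682)+2·1.135225+3/4·(-2.585088)≈-1.458889; next y=-3/5·2.193682+1/4·(-1.458889)≈-1.680931
n=4: y≈-1.680931, sp=1, e=sp−y≈2.680931; I≈3.816156, D=e−e_prev≈3.874613; u=3/2·2.680931+2·3.816156+3/4·3.874613≈14.559668; next y=-3/5·(-1.680931)+1/4·14.559668≈4.648476
n=5: y≈4.648476, sp=1, e=sp−y≈-3.648476; I≈0.167680, D=e−e_prev≈-6.329407; u=3/2·(-3.648476)+2·0.167680+3/4·(-6.329407)≈-9.884409; next y=-3/5·4.648476+1/4·(-9.884409)≈-5.260188
n=6: y≈-5.260188, sp=1, e=sp−y≈6.260188; I≈6.427868, D=e−e_prev≈9.908664; u=3/2·6.260188+2·6.427868+3/4·9.908664≈29.677515; next y=-3/5·(-5.260188)+1/4·29.677515≈10.575491
n=7: y≈10.575491, sp=1, e=sp−y≈-9.575491; I≈-3.147624, D=e−e_prev≈-15.835679; u=3/2·(-9.575491)+2·(-3.147624)+3/4·(-15.835679)≈-32.535244; next y=-3/5·10.575491+1/4·(-32.535244)≈-14.479106

0 1 4.250 0.000
1 1 0.984 1.063
2 1 7.835 -0.391
3 1 -1.459 2.194
4 1 14.560 -1.681
5 1 -9.884 4.648
6 1 29.678 -5.260
7 1 -32.535 10.575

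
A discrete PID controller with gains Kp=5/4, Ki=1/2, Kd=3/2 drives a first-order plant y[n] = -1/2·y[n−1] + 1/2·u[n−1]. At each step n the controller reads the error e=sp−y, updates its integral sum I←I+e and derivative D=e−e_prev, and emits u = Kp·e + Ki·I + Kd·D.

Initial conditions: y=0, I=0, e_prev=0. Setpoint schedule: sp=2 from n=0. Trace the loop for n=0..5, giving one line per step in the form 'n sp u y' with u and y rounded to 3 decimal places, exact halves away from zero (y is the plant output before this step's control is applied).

(exact arithmetic carried between steps; '≈' marks a value shown rounded to 6 d.p. or computed from one; I and e_prev carry over from the previous line; the table rounds u and y to 3 d.p., halves away from zero)
n=0: y=0, sp=2, e=sp−y=2; I=2, D=e−e_prev=2; u=5/4·2+1/2·2+3/2·2=6.5; next y=-1/2·0+1/2·6.5=3.25
n=1: y=3.25, sp=2, e=sp−y=-1.25; I=0.75, D=e−e_prev=-3.25; u=5/4·(-1.25)+1/2·0.75+3/2·(-3.25)=-6.0625; next y=-1/2·3.25+1/2·(-6.0625)=-4.65625
n=2: y=-4.65625, sp=2, e=sp−y=6.65625; I=7.40625, D=e−e_prev=7.90625; u=5/4·6.65625+1/2·7.40625+3/2·7.90625≈23.882813; next y=-1/2·(-4.65625)+1/2·23.882813≈14.269531
n=3: y≈14.269531, sp=2, e=sp−y≈-12.269531; I≈-4.863281, D=e−e_prev≈-18.925781; u=5/4·(-12.269531)+1/2·(-4.863281)+3/2·(-18.925781)≈-46.157227; next y=-1/2·14.269531+1/2·(-46.157227)≈-30.213379
n=4: y≈-30.213379, sp=2, e=sp−y≈32.213379; I≈27.350098, D=e−e_prev≈44.482910; u=5/4·32.213379+1/2·27.350098+3/2·44.482910≈120.666138; next y=-1/2·(-30.213379)+1/2·120.666138≈75.439758
n=5: y≈75.439758, sp=2, e=sp−y≈-73.439758; I≈-46.089661, D=e−e_prev≈-105.653137; u=5/4·(-73.439758)+1/2·(-46.089661)+3/2·(-105.653137)≈-273.324234; next y=-1/2·75.439758+1/2·(-273.324234)≈-174.381996

0 2 6.500 0.000
1 2 -6.063 3.250
2 2 23.883 -4.656
3 2 -46.157 14.270
4 2 120.666 -30.213
5 2 -273.324 75.440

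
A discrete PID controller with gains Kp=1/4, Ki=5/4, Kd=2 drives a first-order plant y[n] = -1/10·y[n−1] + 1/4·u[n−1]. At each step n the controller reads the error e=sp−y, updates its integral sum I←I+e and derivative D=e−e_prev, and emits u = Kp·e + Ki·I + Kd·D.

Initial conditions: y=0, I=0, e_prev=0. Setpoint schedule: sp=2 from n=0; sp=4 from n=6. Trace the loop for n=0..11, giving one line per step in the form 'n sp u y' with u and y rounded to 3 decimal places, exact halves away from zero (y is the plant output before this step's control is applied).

0 2 7.000 0.000
1 2 -0.625 1.750
2 2 10.472 -0.331
3 2 -1.215 2.651
4 2 15.206 -0.569
5 2 -3.518 3.858
6 4 27.946 -1.265
7 4 -9.044 7.113
8 4 39.120 -2.972
9 4 -18.008 10.077
10 4 55.049 -5.510
11 4 -33.619 14.313

(exact arithmetic carried between steps; '≈' marks a value shown rounded to 6 d.p. or computed from one; I and e_prev carry over from the previous line; the table rounds u and y to 3 d.p., halves away from zero)
n=0: y=0, sp=2, e=sp−y=2; I=2, D=e−e_prev=2; u=1/4·2+5/4·2+2·2=7; next y=-1/10·0+1/4·7=1.75
n=1: y=1.75, sp=2, e=sp−y=0.25; I=2.25, D=e−e_prev=-1.75; u=1/4·0.25+5/4·2.25+2·(-1.75)=-0.625; next y=-1/10·1.75+1/4·(-0.625)=-0.33125
n=2: y=-0.33125, sp=2, e=sp−y=2.33125; I=4.58125, D=e−e_prev=2.08125; u=1/4·2.33125+5/4·4.58125+2·2.08125=10.471875; next y=-1/10·(-0.33125)+1/4·10.471875≈2.651094
n=3: y≈2.651094, sp=2, e=sp−y≈-0.651094; I≈3.930156, D=e−e_prev≈-2.982344; u=1/4·(-0.651094)+5/4·3.930156+2·(-2.982344)≈-1.214766; next y=-1/10·2.651094+1/4·(-1.214766)≈-0.568801
n=4: y≈-0.568801, sp=2, e=sp−y≈2.568801; I≈6.498957, D=e−e_prev≈3.219895; u=1/4·2.568801+5/4·6.498957+2·3.219895≈15.205686; next y=-1/10·(-0.568801)+1/4·15.205686≈3.858301
n=5: y≈3.858301, sp=2, e=sp−y≈-1.858301; I≈4.640656, D=e−e_prev≈-4.427102; u=1/4·(-1.858301)+5/4·4.640656+2·(-4.427102)≈-3.517960; next y=-1/10·3.858301+1/4·(-3.517960)≈-1.265320
n=6: y≈-1.265320, sp=4, e=sp−y≈5.265320; I≈9.905976, D=e−e_prev≈7.123622; u=1/4·5.265320+5/4·9.905976+2·7.123622≈27.946043; next y=-1/10·(-1.265320)+1/4·27.946043≈7.113043
n=7: y≈7.113043, sp=4, e=sp−y≈-3.113043; I≈6.792933, D=e−e_prev≈-8.378363; u=1/4·(-3.113043)+5/4·6.792933+2·(-8.378363)≈-9.043821; next y=-1/10·7.113043+1/4·(-9.043821)≈-2.972259
n=8: y≈-2.972259, sp=4, e=sp−y≈6.972259; I≈13.765192, D=e−e_prev≈10.085302; u=1/4·6.972259+5/4·13.765192+2·10.085302≈39.120160; next y=-1/10·(-2.972259)+1/4·39.120160≈10.077266
n=9: y≈10.077266, sp=4, e=sp−y≈-6.077266; I≈7.687926, D=e−e_prev≈-13.049525; u=1/4·(-6.077266)+5/4·7.687926+2·(-13.049525)≈-18.008459; next y=-1/10·10.077266+1/4·(-18.008459)≈-5.509841
n=10: y≈-5.509841, sp=4, e=sp−y≈9.509841; I≈17.197768, D=e−e_prev≈15.587107; u=1/4·9.509841+5/4·17.197768+2·15.587107≈55.048885; next y=-1/10·(-5.509841)+1/4·55.048885≈14.313205
n=11: y≈14.313205, sp=4, e=sp−y≈-10.313205; I≈6.884563, D=e−e_prev≈-19.823047; u=1/4·(-10.313205)+5/4·6.884563+2·(-19.823047)≈-33.618692; next y=-1/10·14.313205+1/4·(-33.618692)≈-9.835993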